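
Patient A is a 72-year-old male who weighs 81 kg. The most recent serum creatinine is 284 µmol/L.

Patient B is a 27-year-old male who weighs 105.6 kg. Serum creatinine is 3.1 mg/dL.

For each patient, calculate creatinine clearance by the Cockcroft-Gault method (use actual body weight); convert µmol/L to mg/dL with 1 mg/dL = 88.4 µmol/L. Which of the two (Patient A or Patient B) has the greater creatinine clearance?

Patient A: SCr = 284 / 88.4 = 3.213 mg/dL
Patient A: CrCl = (140 − 72) × 81 / (72 × 3.213) = 5508.0 / 231.34 ≈ 23.8 mL/min
Patient B: CrCl = (140 − 27) × 105.6 / (72 × 3.1) = 11932.8 / 223.20 ≈ 53.5 mL/min
23.8 vs 53.5 mL/min → Patient B is higher.

Patient B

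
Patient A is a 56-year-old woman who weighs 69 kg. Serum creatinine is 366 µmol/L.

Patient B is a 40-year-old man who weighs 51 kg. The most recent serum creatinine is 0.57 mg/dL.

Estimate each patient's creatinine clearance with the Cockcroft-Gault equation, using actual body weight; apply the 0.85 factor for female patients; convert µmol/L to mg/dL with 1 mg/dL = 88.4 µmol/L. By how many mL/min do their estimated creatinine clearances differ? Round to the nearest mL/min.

108 mL/min

Patient A: SCr = 366 / 88.4 = 4.14 mg/dL
Patient A: CrCl = (140 − 56) × 69 / (72 × 4.14) × 0.85 = 5796.0 / 298.08 × 0.85 ≈ 16.5 mL/min
Patient B: CrCl = (140 − 40) × 51 / (72 × 0.57) = 5100.0 / 41.04 ≈ 124.3 mL/min
|16.5 − 124.3| = 107.8 mL/min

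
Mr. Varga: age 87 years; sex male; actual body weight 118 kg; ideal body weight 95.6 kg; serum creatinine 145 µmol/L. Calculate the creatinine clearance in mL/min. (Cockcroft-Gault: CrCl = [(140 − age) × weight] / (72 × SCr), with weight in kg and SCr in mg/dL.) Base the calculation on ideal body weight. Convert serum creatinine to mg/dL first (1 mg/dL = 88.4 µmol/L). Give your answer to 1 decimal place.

42.9 mL/min

SCr = 145 / 88.4 = 1.64 mg/dL
CrCl = (140 − 87) × 95.6 / (72 × 1.64) = 5066.8 / 118.08 ≈ 42.9 mL/min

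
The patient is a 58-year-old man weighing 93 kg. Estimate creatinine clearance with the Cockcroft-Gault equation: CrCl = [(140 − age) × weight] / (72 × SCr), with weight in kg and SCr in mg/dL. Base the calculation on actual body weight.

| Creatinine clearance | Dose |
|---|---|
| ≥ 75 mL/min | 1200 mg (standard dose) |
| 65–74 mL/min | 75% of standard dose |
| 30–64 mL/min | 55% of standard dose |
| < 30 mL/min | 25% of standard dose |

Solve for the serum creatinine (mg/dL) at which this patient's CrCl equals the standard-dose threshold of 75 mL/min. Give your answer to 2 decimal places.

1.41 mg/dL

Standard dose requires CrCl ≥ 75 mL/min.
Set (140 − 58) × 93 / (72 × SCr) = 75
SCr = (140 − 58) × 93 / (72 × 75) = 1.412 mg/dL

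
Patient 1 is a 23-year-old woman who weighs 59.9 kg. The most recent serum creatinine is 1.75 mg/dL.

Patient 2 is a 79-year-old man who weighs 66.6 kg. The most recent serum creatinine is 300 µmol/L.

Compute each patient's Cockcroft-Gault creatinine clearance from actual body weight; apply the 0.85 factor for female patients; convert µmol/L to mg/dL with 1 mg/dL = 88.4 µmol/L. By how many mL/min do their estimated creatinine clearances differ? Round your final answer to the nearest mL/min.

31 mL/min

Patient 1: CrCl = (140 − 23) × 59.9 / (72 × 1.75) × 0.85 = 7008.3 / 126.00 × 0.85 ≈ 47.3 mL/min
Patient 2: SCr = 300 / 88.4 = 3.394 mg/dL
Patient 2: CrCl = (140 − 79) × 66.6 / (72 × 3.394) = 4062.6 / 244.37 ≈ 16.6 mL/min
|47.3 − 16.6| = 30.7 mL/min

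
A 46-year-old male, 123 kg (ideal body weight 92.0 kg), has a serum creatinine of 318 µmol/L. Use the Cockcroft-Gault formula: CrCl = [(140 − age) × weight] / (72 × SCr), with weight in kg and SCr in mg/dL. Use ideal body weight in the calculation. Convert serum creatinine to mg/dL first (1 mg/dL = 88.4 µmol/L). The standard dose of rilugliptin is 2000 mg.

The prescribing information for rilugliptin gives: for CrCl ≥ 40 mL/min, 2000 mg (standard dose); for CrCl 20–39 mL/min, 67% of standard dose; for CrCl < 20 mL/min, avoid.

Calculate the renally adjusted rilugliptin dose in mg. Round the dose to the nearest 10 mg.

SCr = 318 / 88.4 = 3.597 mg/dL
CrCl = (140 − 46) × 92 / (72 × 3.597) = 8648.0 / 258.98 ≈ 33.4 mL/min
CrCl ≈ 33 mL/min → bracket 20–39 mL/min.
67% of 2000 mg = 1340 mg

1340 mg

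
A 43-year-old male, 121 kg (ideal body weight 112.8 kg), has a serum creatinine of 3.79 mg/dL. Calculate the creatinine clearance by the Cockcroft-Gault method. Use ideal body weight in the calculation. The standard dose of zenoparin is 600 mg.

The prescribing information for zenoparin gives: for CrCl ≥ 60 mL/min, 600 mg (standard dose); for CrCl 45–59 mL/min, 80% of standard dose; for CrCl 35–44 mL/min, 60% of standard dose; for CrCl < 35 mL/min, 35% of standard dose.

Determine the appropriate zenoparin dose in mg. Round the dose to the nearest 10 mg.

360 mg

CrCl = (140 − 43) × 112.8 / (72 × 3.79) = 10941.6 / 272.88 ≈ 40.1 mL/min
CrCl ≈ 40 mL/min → bracket 35–44 mL/min.
60% of 600 mg = 360 mg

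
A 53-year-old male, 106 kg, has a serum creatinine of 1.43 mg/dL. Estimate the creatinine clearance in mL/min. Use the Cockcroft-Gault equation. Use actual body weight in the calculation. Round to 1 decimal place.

89.6 mL/min

CrCl = (140 − 53) × 106 / (72 × 1.43) = 9222.0 / 102.96 ≈ 89.6 mL/min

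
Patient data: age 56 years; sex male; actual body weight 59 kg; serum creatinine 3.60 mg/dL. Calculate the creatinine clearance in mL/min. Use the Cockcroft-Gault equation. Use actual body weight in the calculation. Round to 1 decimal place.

19.1 mL/min

CrCl = (140 − 56) × 59 / (72 × 3.6) = 4956.0 / 259.20 ≈ 19.1 mL/min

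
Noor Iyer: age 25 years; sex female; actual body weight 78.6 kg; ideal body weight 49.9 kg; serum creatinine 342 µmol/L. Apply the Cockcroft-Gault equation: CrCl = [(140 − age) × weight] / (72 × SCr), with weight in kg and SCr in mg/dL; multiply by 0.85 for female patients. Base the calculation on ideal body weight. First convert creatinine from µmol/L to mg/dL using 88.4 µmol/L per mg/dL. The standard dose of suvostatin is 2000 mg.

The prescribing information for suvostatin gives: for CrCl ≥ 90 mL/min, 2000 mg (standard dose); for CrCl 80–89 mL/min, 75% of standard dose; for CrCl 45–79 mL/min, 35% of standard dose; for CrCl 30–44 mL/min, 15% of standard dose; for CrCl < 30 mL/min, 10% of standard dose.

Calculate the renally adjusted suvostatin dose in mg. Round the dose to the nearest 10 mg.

200 mg

SCr = 342 / 88.4 = 3.869 mg/dL
CrCl = (140 − 25) × 49.9 / (72 × 3.869) × 0.85 = 5738.5 / 278.57 × 0.85 ≈ 17.5 mL/min
CrCl ≈ 18 mL/min → bracket < 30 mL/min.
10% of 2000 mg = 200 mg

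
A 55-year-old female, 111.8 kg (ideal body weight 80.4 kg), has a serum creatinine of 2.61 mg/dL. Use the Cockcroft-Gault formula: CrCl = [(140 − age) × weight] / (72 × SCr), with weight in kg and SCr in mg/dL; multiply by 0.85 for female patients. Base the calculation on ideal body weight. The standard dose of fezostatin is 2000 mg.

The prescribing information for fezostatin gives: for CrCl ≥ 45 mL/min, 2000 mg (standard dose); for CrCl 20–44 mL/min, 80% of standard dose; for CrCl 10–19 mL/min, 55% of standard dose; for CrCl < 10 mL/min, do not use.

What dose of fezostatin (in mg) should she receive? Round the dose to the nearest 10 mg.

CrCl = (140 − 55) × 80.4 / (72 × 2.61) × 0.85 = 6834.0 / 187.92 × 0.85 ≈ 30.9 mL/min
CrCl ≈ 31 mL/min → bracket 20–44 mL/min.
80% of 2000 mg = 1600 mg

1600 mg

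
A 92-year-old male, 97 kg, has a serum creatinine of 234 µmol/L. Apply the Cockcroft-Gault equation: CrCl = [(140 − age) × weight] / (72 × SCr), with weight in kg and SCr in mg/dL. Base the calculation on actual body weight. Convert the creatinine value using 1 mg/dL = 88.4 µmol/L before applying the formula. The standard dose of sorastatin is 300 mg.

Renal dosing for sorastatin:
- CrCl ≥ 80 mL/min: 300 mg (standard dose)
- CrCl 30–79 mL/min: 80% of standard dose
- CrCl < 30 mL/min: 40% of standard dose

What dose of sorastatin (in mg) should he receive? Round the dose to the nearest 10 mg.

120 mg

SCr = 234 / 88.4 = 2.647 mg/dL
CrCl = (140 − 92) × 97 / (72 × 2.647) = 4656.0 / 190.58 ≈ 24.4 mL/min
CrCl ≈ 24 mL/min → bracket < 30 mL/min.
40% of 300 mg = 120 mg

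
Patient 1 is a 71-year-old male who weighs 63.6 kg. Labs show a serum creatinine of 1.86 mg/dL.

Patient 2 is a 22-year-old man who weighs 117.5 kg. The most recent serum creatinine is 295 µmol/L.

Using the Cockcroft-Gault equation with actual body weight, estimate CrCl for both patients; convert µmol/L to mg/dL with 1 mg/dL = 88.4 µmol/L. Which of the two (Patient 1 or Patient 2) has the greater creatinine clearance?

Patient 2

Patient 1: CrCl = (140 − 71) × 63.6 / (72 × 1.86) = 4388.4 / 133.92 ≈ 32.8 mL/min
Patient 2: SCr = 295 / 88.4 = 3.337 mg/dL
Patient 2: CrCl = (140 − 22) × 117.5 / (72 × 3.337) = 13865.0 / 240.26 ≈ 57.7 mL/min
32.8 vs 57.7 mL/min → Patient 2 is higher.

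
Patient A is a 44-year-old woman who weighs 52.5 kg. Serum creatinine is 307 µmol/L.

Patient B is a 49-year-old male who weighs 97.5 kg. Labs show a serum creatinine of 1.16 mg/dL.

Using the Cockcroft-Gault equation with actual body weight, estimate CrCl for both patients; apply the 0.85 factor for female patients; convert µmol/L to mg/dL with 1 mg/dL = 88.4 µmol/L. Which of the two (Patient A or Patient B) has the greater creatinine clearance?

Patient A: SCr = 307 / 88.4 = 3.473 mg/dL
Patient A: CrCl = (140 − 44) × 52.5 / (72 × 3.473) × 0.85 = 5040.0 / 250.06 × 0.85 ≈ 17.1 mL/min
Patient B: CrCl = (140 − 49) × 97.5 / (72 × 1.16) = 8872.5 / 83.52 ≈ 106.2 mL/min
17.1 vs 106.2 mL/min → Patient B is higher.

Patient B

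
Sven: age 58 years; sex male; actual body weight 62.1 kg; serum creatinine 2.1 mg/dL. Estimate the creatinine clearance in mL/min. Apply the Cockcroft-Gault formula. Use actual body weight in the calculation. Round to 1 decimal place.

33.7 mL/min

CrCl = (140 − 58) × 62.1 / (72 × 2.1) = 5092.2 / 151.20 ≈ 33.7 mL/min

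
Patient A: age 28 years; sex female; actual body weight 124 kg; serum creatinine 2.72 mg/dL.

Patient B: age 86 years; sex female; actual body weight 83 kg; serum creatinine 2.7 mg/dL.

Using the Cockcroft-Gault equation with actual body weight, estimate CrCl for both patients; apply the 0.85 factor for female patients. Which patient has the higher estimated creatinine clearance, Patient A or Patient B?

Patient A

Patient A: CrCl = (140 − 28) × 124 / (72 × 2.72) × 0.85 = 13888.0 / 195.84 × 0.85 ≈ 60.3 mL/min
Patient B: CrCl = (140 − 86) × 83 / (72 × 2.7) × 0.85 = 4482.0 / 194.40 × 0.85 ≈ 19.6 mL/min
60.3 vs 19.6 mL/min → Patient A is higher.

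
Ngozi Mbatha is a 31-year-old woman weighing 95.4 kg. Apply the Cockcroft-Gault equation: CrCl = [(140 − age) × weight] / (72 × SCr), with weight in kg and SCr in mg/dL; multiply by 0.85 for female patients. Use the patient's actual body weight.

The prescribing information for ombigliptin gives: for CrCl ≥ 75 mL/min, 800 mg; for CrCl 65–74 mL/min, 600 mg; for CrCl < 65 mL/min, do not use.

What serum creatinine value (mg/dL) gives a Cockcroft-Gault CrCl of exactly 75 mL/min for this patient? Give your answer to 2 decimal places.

Standard dose requires CrCl ≥ 75 mL/min.
Set (140 − 31) × 95.4 × 0.85 / (72 × SCr) = 75
SCr = (140 − 31) × 95.4 × 0.85 / (72 × 75) = 1.637 mg/dL

1.64 mg/dL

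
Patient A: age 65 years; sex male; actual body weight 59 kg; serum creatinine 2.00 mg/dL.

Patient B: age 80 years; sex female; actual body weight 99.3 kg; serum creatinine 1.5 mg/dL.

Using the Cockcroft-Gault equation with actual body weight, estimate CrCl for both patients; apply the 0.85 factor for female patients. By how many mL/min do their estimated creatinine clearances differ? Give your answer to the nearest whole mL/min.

Patient A: CrCl = (140 − 65) × 59 / (72 × 2) = 4425.0 / 144.00 ≈ 30.7 mL/min
Patient B: CrCl = (140 − 80) × 99.3 / (72 × 1.5) × 0.85 = 5958.0 / 108.00 × 0.85 ≈ 46.9 mL/min
|30.7 − 46.9| = 16.2 mL/min

16 mL/min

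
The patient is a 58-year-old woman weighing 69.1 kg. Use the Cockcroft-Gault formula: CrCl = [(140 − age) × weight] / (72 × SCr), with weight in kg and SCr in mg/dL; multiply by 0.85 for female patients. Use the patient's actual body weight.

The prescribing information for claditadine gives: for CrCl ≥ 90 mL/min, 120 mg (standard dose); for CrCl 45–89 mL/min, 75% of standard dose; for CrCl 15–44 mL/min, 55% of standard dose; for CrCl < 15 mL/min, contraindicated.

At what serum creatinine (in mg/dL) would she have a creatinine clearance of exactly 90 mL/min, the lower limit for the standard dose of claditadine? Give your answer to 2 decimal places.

0.74 mg/dL

Standard dose requires CrCl ≥ 90 mL/min.
Set (140 − 58) × 69.1 × 0.85 / (72 × SCr) = 90
SCr = (140 − 58) × 69.1 × 0.85 / (72 × 90) = 0.743 mg/dL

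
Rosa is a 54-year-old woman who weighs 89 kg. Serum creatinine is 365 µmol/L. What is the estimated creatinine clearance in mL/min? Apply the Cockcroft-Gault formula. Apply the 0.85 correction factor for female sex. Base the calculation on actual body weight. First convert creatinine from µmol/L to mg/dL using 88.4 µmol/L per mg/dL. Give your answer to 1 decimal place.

SCr = 365 / 88.4 = 4.129 mg/dL
CrCl = (140 − 54) × 89 / (72 × 4.129) × 0.85 = 7654.0 / 297.29 × 0.85 ≈ 21.9 mL/min

21.9 mL/min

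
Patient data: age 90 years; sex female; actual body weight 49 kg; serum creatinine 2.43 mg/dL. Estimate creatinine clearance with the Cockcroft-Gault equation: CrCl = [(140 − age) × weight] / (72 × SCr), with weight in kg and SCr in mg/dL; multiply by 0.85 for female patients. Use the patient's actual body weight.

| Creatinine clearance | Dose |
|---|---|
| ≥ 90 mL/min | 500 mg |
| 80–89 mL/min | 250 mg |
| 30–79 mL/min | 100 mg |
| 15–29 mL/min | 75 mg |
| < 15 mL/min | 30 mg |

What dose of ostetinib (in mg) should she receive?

30 mg

CrCl = (140 − 90) × 49 / (72 × 2.43) × 0.85 = 2450.0 / 174.96 × 0.85 ≈ 11.9 mL/min
CrCl ≈ 12 mL/min → bracket < 15 mL/min.
Dose for this bracket: 30 mg.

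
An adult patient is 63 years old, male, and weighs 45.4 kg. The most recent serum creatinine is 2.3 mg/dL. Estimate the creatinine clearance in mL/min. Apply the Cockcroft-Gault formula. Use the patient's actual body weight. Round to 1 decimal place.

21.1 mL/min

CrCl = (140 − 63) × 45.4 / (72 × 2.3) = 3495.8 / 165.60 ≈ 21.1 mL/min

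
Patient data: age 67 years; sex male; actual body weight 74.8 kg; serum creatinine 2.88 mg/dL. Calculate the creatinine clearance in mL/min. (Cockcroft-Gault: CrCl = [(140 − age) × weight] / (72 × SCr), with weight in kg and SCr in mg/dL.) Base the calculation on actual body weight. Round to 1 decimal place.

26.3 mL/min

CrCl = (140 − 67) × 74.8 / (72 × 2.88) = 5460.4 / 207.36 ≈ 26.3 mL/min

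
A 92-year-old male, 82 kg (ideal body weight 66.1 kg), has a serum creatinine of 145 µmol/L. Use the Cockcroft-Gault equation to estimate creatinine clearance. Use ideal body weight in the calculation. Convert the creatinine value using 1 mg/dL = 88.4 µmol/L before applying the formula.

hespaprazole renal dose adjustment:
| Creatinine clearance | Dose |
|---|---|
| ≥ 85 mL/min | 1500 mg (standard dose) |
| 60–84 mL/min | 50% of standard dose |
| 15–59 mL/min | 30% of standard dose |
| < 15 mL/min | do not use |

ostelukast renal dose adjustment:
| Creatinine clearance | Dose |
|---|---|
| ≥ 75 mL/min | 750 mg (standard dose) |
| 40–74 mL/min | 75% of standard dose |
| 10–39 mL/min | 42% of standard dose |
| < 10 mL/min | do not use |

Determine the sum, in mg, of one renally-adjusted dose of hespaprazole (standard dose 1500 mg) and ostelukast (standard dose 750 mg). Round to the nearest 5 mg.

SCr = 145 / 88.4 = 1.64 mg/dL
CrCl = (140 − 92) × 66.1 / (72 × 1.64) = 3172.8 / 118.08 ≈ 26.9 mL/min
CrCl ≈ 27 mL/min.
hespaprazole: 15–59 mL/min → 30% of 1500 mg = 450 mg.
ostelukast: 10–39 mL/min → 42% of 750 mg = 315 mg.
Total = 450 + 315 = 765 mg.

765 mg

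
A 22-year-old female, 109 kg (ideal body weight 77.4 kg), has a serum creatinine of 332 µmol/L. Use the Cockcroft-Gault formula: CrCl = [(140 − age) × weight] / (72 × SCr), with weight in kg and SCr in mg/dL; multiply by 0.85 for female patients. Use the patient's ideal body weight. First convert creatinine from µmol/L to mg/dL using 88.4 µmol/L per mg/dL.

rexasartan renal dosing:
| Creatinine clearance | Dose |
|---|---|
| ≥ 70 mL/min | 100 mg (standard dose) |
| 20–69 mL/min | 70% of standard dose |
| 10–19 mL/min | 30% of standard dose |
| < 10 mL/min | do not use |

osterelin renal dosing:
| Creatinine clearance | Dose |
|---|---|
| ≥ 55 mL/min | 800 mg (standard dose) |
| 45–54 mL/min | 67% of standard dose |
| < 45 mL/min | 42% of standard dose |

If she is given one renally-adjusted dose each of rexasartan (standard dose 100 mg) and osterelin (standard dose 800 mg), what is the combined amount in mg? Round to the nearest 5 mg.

405 mg

SCr = 332 / 88.4 = 3.756 mg/dL
CrCl = (140 − 22) × 77.4 / (72 × 3.756) × 0.85 = 9133.2 / 270.43 × 0.85 ≈ 28.7 mL/min
CrCl ≈ 29 mL/min.
rexasartan: 20–69 mL/min → 70% of 100 mg = 70 mg.
osterelin: < 45 mL/min → 42% of 800 mg = 336 mg.
Total = 70 + 336 = 406 mg.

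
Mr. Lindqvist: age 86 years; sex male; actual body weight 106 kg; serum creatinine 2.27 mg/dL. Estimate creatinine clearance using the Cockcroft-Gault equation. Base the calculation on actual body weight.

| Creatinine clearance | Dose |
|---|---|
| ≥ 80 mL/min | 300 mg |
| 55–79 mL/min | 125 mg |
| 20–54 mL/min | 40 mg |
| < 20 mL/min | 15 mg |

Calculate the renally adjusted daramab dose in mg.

CrCl = (140 − 86) × 106 / (72 × 2.27) = 5724.0 / 163.44 ≈ 35.0 mL/min
CrCl ≈ 35 mL/min → bracket 20–54 mL/min.
Dose for this bracket: 40 mg.

40 mg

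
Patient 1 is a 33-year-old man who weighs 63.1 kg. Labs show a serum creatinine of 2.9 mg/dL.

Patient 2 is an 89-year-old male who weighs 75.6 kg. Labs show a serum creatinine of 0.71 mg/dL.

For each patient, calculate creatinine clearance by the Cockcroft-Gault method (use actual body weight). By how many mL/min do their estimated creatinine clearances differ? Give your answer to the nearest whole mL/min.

Patient 1: CrCl = (140 − 33) × 63.1 / (72 × 2.9) = 6751.7 / 208.80 ≈ 32.3 mL/min
Patient 2: CrCl = (140 − 89) × 75.6 / (72 × 0.71) = 3855.6 / 51.12 ≈ 75.4 mL/min
|32.3 − 75.4| = 43.1 mL/min

43 mL/min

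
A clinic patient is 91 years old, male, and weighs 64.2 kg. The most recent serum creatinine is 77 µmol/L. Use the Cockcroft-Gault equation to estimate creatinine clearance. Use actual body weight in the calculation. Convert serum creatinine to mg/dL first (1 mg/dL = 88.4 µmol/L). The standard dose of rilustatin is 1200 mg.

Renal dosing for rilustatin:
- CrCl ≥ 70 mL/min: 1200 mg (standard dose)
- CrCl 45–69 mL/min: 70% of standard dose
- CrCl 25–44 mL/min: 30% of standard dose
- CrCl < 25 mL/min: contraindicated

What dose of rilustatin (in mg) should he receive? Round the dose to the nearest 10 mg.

SCr = 77 / 88.4 = 0.871 mg/dL
CrCl = (140 − 91) × 64.2 / (72 × 0.871) = 3145.8 / 62.71 ≈ 50.2 mL/min
CrCl ≈ 50 mL/min → bracket 45–69 mL/min.
70% of 1200 mg = 840 mg

840 mg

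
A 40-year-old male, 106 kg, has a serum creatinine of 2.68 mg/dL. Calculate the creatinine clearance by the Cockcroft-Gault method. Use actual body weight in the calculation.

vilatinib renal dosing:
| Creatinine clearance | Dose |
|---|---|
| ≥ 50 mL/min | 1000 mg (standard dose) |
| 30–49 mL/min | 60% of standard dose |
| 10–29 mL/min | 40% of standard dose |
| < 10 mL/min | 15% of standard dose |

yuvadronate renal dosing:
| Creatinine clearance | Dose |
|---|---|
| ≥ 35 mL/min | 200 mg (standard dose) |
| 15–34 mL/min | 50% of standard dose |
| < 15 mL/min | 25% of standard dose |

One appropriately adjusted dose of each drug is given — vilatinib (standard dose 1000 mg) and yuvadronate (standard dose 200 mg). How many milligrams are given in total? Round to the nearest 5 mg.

CrCl = (140 − 40) × 106 / (72 × 2.68) = 10600.0 / 192.96 ≈ 54.9 mL/min
CrCl ≈ 55 mL/min.
vilatinib: ≥ 50 mL/min → 100% of 1000 mg = 1000 mg.
yuvadronate: ≥ 35 mL/min → 100% of 200 mg = 200 mg.
Total = 1000 + 200 = 1200 mg.

1200 mg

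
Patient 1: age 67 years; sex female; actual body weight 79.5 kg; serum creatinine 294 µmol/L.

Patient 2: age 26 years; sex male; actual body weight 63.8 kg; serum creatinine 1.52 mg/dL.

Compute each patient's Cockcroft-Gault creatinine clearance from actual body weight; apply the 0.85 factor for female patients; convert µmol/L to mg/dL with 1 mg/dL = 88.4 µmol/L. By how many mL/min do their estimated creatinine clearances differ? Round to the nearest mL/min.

Patient 1: SCr = 294 / 88.4 = 3.326 mg/dL
Patient 1: CrCl = (140 − 67) × 79.5 / (72 × 3.326) × 0.85 = 5803.5 / 239.47 × 0.85 ≈ 20.6 mL/min
Patient 2: CrCl = (140 − 26) × 63.8 / (72 × 1.52) = 7273.2 / 109.44 ≈ 66.5 mL/min
|20.6 − 66.5| = 45.9 mL/min

46 mL/min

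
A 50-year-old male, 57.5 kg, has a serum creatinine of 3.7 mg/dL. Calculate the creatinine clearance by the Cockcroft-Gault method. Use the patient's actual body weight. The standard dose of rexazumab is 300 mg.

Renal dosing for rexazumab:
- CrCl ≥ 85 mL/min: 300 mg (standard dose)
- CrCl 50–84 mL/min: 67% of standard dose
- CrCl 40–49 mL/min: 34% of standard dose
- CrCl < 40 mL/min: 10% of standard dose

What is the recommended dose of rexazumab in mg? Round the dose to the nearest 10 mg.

CrCl = (140 − 50) × 57.5 / (72 × 3.7) = 5175.0 / 266.40 ≈ 19.4 mL/min
CrCl ≈ 19 mL/min → bracket < 40 mL/min.
10% of 300 mg = 30 mg

30 mg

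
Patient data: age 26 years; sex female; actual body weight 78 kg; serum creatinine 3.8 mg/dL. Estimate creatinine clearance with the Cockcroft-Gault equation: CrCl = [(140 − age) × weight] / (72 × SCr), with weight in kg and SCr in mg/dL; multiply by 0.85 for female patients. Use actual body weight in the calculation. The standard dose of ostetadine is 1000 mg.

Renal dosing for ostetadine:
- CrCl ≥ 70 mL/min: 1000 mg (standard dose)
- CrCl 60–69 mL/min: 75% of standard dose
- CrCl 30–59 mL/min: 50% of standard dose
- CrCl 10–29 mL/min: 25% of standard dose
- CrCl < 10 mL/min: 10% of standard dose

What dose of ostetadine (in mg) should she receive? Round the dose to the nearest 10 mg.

CrCl = (140 − 26) × 78 / (72 × 3.8) × 0.85 = 8892.0 / 273.60 × 0.85 ≈ 27.6 mL/min
CrCl ≈ 28 mL/min → bracket 10–29 mL/min.
25% of 1000 mg = 250 mg

250 mg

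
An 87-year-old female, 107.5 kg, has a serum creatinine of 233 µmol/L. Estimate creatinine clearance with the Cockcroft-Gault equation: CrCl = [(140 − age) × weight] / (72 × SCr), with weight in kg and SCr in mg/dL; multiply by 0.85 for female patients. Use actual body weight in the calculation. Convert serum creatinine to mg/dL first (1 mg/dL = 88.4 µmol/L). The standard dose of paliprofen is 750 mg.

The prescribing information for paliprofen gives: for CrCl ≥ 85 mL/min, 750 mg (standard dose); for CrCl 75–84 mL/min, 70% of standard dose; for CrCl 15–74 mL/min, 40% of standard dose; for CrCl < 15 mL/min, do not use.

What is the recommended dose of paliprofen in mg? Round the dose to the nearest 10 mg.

SCr = 233 / 88.4 = 2.636 mg/dL
CrCl = (140 − 87) × 107.5 / (72 × 2.636) × 0.85 = 5697.5 / 189.79 × 0.85 ≈ 25.5 mL/min
CrCl ≈ 26 mL/min → bracket 15–74 mL/min.
40% of 750 mg = 300 mg

300 mg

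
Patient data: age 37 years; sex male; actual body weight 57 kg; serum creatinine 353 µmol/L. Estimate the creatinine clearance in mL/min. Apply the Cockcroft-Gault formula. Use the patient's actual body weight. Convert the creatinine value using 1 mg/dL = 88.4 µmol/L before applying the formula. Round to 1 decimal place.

SCr = 353 / 88.4 = 3.993 mg/dL
CrCl = (140 − 37) × 57 / (72 × 3.993) = 5871.0 / 287.50 ≈ 20.4 mL/min

20.4 mL/min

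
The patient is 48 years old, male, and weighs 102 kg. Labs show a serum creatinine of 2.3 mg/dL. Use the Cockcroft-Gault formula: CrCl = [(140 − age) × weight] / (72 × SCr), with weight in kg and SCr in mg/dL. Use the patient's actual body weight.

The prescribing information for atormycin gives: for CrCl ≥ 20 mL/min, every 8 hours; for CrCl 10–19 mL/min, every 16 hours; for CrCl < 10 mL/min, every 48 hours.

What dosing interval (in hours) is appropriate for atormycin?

every 8 hours

CrCl = (140 − 48) × 102 / (72 × 2.3) = 9384.0 / 165.60 ≈ 56.7 mL/min
CrCl ≈ 57 mL/min → bracket ≥ 20 mL/min → every 8 hours.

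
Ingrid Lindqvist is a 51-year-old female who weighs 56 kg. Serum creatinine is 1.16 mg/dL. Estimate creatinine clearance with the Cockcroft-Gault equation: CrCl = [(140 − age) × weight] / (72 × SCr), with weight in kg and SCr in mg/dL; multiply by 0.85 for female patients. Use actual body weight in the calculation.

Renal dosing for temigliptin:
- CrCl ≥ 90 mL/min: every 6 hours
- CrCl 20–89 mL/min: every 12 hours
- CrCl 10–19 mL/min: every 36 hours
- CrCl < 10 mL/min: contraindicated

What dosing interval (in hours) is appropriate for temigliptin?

CrCl = (140 − 51) × 56 / (72 × 1.16) × 0.85 = 4984.0 / 83.52 × 0.85 ≈ 50.7 mL/min
CrCl ≈ 51 mL/min → bracket 20–89 mL/min → every 12 hours.

every 12 hours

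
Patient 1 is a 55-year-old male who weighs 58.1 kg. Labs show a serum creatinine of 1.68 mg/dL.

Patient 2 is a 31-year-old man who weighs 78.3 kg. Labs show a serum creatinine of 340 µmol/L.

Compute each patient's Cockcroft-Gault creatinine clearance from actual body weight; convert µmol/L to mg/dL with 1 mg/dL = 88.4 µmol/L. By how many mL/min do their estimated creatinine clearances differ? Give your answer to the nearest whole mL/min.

10 mL/min

Patient 1: CrCl = (140 − 55) × 58.1 / (72 × 1.68) = 4938.5 / 120.96 ≈ 40.8 mL/min
Patient 2: SCr = 340 / 88.4 = 3.846 mg/dL
Patient 2: CrCl = (140 − 31) × 78.3 / (72 × 3.846) = 8534.7 / 276.91 ≈ 30.8 mL/min
|40.8 − 30.8| = 10.0 mL/min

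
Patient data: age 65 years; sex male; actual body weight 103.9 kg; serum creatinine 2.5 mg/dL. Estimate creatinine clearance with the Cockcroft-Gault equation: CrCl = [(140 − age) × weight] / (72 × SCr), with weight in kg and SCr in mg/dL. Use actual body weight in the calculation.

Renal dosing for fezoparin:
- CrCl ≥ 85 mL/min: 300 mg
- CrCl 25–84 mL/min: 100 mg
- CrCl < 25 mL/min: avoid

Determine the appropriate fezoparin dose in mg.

CrCl = (140 − 65) × 103.9 / (72 × 2.5) = 7792.5 / 180.00 ≈ 43.3 mL/min
CrCl ≈ 43 mL/min → bracket 25–84 mL/min.
Dose for this bracket: 100 mg.

100 mg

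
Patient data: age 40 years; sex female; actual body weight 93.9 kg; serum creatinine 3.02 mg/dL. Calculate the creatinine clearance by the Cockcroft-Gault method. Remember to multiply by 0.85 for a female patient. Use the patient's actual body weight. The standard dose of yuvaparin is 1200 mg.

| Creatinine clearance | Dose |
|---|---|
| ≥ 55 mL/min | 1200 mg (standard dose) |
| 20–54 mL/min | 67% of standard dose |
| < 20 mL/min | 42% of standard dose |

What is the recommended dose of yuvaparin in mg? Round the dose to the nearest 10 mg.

CrCl = (140 − 40) × 93.9 / (72 × 3.02) × 0.85 = 9390.0 / 217.44 × 0.85 ≈ 36.7 mL/min
CrCl ≈ 37 mL/min → bracket 20–54 mL/min.
67% of 1200 mg = 804 mg → 800 mg

800 mg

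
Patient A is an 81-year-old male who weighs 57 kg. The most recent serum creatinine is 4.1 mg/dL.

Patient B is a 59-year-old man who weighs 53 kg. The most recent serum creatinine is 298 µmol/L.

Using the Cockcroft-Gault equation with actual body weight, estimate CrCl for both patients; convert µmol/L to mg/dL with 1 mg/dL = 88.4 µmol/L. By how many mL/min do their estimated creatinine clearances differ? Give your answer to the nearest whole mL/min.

Patient A: CrCl = (140 − 81) × 57 / (72 × 4.1) = 3363.0 / 295.20 ≈ 11.4 mL/min
Patient B: SCr = 298 / 88.4 = 3.371 mg/dL
Patient B: CrCl = (140 − 59) × 53 / (72 × 3.371) = 4293.0 / 242.71 ≈ 17.7 mL/min
|11.4 − 17.7| = 6.3 mL/min

6 mL/min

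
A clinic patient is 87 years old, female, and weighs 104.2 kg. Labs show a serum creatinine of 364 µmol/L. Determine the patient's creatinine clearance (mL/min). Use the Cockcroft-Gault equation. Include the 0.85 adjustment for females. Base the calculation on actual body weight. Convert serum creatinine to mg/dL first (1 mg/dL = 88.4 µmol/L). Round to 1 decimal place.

15.8 mL/min

SCr = 364 / 88.4 = 4.118 mg/dL
CrCl = (140 − 87) × 104.2 / (72 × 4.118) × 0.85 = 5522.6 / 296.50 × 0.85 ≈ 15.8 mL/min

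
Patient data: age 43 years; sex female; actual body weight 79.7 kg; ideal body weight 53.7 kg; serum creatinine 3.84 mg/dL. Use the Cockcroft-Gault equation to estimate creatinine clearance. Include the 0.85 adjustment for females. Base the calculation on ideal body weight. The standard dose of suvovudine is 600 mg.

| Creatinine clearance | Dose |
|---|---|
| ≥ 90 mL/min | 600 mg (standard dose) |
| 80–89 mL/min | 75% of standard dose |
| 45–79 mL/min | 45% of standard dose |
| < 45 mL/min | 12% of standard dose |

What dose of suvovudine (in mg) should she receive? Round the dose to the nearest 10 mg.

CrCl = (140 − 43) × 53.7 / (72 × 3.84) × 0.85 = 5208.9 / 276.48 × 0.85 ≈ 16.0 mL/min
CrCl ≈ 16 mL/min → bracket < 45 mL/min.
12% of 600 mg = 72 mg → 70 mg

70 mg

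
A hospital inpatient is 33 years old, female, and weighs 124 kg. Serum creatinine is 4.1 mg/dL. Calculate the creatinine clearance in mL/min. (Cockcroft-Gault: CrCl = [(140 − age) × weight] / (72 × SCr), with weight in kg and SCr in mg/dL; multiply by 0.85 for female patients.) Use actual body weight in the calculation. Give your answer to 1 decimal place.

CrCl = (140 − 33) × 124 / (72 × 4.1) × 0.85 = 13268.0 / 295.20 × 0.85 ≈ 38.2 mL/min

38.2 mL/min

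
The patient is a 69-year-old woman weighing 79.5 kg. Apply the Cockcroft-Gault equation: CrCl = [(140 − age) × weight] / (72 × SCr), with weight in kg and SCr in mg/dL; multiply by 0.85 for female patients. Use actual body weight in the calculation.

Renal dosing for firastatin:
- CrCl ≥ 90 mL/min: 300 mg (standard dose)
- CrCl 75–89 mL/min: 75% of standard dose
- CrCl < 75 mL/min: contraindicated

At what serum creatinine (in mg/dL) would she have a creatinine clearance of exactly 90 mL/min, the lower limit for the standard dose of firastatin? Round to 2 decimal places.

0.74 mg/dL

Standard dose requires CrCl ≥ 90 mL/min.
Set (140 − 69) × 79.5 × 0.85 / (72 × SCr) = 90
SCr = (140 − 69) × 79.5 × 0.85 / (72 × 90) = 0.740 mg/dL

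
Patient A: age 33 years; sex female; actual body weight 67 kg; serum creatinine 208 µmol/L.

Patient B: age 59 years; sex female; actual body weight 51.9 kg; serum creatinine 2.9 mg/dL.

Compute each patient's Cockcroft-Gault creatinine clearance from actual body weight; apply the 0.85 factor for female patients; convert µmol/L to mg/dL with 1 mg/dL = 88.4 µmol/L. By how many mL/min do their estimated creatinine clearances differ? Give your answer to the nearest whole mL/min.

Patient A: SCr = 208 / 88.4 = 2.353 mg/dL
Patient A: CrCl = (140 − 33) × 67 / (72 × 2.353) × 0.85 = 7169.0 / 169.42 × 0.85 ≈ 36.0 mL/min
Patient B: CrCl = (140 − 59) × 51.9 / (72 × 2.9) × 0.85 = 4203.9 / 208.80 × 0.85 ≈ 17.1 mL/min
|36.0 − 17.1| = 18.9 mL/min

19 mL/min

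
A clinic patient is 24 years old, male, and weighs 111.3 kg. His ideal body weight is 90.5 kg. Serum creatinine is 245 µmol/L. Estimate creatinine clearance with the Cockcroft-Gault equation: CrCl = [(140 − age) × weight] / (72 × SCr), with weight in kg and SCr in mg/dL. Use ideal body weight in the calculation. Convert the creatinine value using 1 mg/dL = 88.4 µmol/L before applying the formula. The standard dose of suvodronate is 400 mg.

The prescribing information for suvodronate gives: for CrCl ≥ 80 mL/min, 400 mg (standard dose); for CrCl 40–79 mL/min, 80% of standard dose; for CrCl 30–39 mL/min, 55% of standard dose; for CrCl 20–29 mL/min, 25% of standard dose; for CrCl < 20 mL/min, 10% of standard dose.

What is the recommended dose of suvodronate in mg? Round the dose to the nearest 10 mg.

320 mg

SCr = 245 / 88.4 = 2.771 mg/dL
CrCl = (140 − 24) × 90.5 / (72 × 2.771) = 10498.0 / 199.51 ≈ 52.6 mL/min
CrCl ≈ 53 mL/min → bracket 40–79 mL/min.
80% of 400 mg = 320 mg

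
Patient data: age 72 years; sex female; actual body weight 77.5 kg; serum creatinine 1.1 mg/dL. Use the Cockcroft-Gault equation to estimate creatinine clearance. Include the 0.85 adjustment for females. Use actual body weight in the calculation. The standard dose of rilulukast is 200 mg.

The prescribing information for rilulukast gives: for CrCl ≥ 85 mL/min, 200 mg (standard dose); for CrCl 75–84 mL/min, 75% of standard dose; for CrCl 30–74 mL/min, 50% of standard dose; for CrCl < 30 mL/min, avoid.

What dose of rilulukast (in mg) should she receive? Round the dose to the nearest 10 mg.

100 mg

CrCl = (140 − 72) × 77.5 / (72 × 1.1) × 0.85 = 5270.0 / 79.20 × 0.85 ≈ 56.6 mL/min
CrCl ≈ 57 mL/min → bracket 30–74 mL/min.
50% of 200 mg = 100 mg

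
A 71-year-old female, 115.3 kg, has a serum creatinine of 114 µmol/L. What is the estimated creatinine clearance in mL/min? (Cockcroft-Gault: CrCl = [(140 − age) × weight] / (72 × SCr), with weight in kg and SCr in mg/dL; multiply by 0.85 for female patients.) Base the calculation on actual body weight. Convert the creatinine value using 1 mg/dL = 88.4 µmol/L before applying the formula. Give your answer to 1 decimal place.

SCr = 114 / 88.4 = 1.29 mg/dL
CrCl = (140 − 71) × 115.3 / (72 × 1.29) × 0.85 = 7955.7 / 92.88 × 0.85 ≈ 72.8 mL/min

72.8 mL/min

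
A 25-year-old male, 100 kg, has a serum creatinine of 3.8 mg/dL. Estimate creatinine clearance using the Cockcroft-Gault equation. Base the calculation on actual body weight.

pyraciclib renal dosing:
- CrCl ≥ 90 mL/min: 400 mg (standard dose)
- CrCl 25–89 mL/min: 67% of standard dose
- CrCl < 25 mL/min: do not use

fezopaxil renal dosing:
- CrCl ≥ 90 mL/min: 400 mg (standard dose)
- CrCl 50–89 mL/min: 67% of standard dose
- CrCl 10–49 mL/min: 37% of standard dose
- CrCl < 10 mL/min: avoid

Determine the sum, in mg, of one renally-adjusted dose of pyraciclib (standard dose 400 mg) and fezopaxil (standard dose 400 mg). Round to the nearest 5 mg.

415 mg

CrCl = (140 − 25) × 100 / (72 × 3.8) = 11500.0 / 273.60 ≈ 42.0 mL/min
CrCl ≈ 42 mL/min.
pyraciclib: 25–89 mL/min → 67% of 400 mg = 268 mg.
fezopaxil: 10–49 mL/min → 37% of 400 mg = 148 mg.
Total = 268 + 148 = 416 mg.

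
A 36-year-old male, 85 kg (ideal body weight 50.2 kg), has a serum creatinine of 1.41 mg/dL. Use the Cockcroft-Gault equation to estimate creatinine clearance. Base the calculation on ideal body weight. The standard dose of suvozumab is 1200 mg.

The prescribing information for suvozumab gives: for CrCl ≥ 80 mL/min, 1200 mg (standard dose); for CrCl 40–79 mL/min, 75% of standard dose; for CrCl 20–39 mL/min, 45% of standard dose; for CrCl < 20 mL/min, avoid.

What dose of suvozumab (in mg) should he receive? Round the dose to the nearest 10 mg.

CrCl = (140 − 36) × 50.2 / (72 × 1.41) = 5220.8 / 101.52 ≈ 51.4 mL/min
CrCl ≈ 51 mL/min → bracket 40–79 mL/min.
75% of 1200 mg = 900 mg

900 mg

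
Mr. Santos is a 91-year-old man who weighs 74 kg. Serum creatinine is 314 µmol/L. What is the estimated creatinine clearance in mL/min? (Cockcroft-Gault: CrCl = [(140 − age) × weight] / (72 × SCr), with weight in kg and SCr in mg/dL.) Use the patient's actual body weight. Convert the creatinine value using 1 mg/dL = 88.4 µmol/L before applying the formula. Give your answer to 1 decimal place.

14.2 mL/min

SCr = 314 / 88.4 = 3.552 mg/dL
CrCl = (140 − 91) × 74 / (72 × 3.552) = 3626.0 / 255.74 ≈ 14.2 mL/min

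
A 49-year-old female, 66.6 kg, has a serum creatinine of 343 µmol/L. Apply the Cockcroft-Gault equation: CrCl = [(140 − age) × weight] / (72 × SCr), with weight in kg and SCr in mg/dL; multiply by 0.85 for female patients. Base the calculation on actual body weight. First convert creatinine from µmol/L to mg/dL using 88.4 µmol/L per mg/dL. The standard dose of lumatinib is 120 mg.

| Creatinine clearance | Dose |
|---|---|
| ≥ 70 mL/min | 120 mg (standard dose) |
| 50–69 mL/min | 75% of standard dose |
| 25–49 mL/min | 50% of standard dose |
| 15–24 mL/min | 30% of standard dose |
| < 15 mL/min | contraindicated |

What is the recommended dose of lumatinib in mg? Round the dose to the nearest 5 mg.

SCr = 343 / 88.4 = 3.88 mg/dL
CrCl = (140 − 49) × 66.6 / (72 × 3.88) × 0.85 = 6060.6 / 279.36 × 0.85 ≈ 18.4 mL/min
CrCl ≈ 18 mL/min → bracket 15–24 mL/min.
30% of 120 mg = 36 mg → 35 mg

35 mg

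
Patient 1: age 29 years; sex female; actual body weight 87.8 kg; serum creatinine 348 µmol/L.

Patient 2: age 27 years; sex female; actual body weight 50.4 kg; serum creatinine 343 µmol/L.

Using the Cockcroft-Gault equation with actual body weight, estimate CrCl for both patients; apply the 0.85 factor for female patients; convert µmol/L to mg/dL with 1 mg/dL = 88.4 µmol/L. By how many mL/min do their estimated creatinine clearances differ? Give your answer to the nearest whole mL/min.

Patient 1: SCr = 348 / 88.4 = 3.937 mg/dL
Patient 1: CrCl = (140 − 29) × 87.8 / (72 × 3.937) × 0.85 = 9745.8 / 283.46 × 0.85 ≈ 29.2 mL/min
Patient 2: SCr = 343 / 88.4 = 3.88 mg/dL
Patient 2: CrCl = (140 − 27) × 50.4 / (72 × 3.88) × 0.85 = 5695.2 / 279.36 × 0.85 ≈ 17.3 mL/min
|29.2 − 17.3| = 11.9 mL/min

12 mL/min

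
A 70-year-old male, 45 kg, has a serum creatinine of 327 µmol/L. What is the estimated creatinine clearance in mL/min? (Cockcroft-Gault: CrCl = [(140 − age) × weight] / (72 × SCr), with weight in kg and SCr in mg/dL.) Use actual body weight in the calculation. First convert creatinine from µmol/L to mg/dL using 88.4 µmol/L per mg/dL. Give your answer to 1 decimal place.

11.8 mL/min

SCr = 327 / 88.4 = 3.699 mg/dL
CrCl = (140 − 70) × 45 / (72 × 3.699) = 3150.0 / 266.33 ≈ 11.8 mL/min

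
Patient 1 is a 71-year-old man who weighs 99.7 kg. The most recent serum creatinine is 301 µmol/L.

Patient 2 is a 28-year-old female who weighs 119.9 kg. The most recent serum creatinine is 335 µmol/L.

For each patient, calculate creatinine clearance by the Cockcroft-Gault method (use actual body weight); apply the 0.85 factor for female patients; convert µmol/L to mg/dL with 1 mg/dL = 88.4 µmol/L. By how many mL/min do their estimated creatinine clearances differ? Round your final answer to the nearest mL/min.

Patient 1: SCr = 301 / 88.4 = 3.405 mg/dL
Patient 1: CrCl = (140 − 71) × 99.7 / (72 × 3.405) = 6879.3 / 245.16 ≈ 28.1 mL/min
Patient 2: SCr = 335 / 88.4 = 3.79 mg/dL
Patient 2: CrCl = (140 − 28) × 119.9 / (72 × 3.79) × 0.85 = 13428.8 / 272.88 × 0.85 ≈ 41.8 mL/min
|28.1 − 41.8| = 13.7 mL/min

14 mL/min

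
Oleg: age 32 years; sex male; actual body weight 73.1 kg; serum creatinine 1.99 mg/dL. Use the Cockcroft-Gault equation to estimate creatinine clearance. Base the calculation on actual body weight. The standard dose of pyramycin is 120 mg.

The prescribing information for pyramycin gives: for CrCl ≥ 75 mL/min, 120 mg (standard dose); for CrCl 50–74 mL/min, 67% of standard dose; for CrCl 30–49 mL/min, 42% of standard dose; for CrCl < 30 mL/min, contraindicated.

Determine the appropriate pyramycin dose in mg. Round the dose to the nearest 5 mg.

CrCl = (140 − 32) × 73.1 / (72 × 1.99) = 7894.8 / 143.28 ≈ 55.1 mL/min
CrCl ≈ 55 mL/min → bracket 50–74 mL/min.
67% of 120 mg = 80.4 mg → 80 mg

80 mg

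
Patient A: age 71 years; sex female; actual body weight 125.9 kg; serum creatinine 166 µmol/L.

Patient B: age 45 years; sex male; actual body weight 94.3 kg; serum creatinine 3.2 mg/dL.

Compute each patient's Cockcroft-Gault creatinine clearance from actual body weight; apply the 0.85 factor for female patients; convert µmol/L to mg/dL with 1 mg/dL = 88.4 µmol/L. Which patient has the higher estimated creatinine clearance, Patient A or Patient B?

Patient A: SCr = 166 / 88.4 = 1.878 mg/dL
Patient A: CrCl = (140 − 71) × 125.9 / (72 × 1.878) × 0.85 = 8687.1 / 135.22 × 0.85 ≈ 54.6 mL/min
Patient B: CrCl = (140 − 45) × 94.3 / (72 × 3.2) = 8958.5 / 230.40 ≈ 38.9 mL/min
54.6 vs 38.9 mL/min → Patient A is higher.

Patient A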